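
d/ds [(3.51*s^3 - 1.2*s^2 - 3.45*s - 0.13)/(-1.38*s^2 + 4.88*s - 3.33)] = (-4.8438*s^4 + 34.2576*s^3 - 45.6819*s^2 + 7.6332*s + 12.1229)/(1.9044*s^4 - 13.4688*s^3 + 33.0052*s^2 - 32.5008*s + 11.0889)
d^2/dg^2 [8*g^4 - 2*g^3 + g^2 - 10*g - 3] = 96*g^2 - 12*g + 2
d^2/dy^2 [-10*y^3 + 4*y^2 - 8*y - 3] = 8 - 60*y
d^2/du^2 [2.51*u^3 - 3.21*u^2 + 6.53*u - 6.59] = 15.06*u - 6.42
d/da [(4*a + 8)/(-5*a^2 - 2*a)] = 4*(5*a^2 + 20*a + 4)/(a^2*(25*a^2 + 20*a + 4))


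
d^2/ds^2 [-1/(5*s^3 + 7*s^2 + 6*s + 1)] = 2*((15*s + 7)*(5*s^3 + 7*s^2 + 6*s + 1) - (15*s^2 + 14*s + 6)^2)/(5*s^3 + 7*s^2 + 6*s + 1)^3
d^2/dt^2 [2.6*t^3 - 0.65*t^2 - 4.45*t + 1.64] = 15.6*t - 1.3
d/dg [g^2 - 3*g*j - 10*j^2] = 2*g - 3*j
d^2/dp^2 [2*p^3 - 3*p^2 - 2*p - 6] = 12*p - 6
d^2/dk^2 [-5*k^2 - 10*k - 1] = -10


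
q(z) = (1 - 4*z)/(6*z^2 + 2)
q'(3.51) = 0.04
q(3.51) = -0.17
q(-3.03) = 0.23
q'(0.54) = -0.53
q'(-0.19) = -0.99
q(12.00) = -0.05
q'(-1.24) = 0.35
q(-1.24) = 0.53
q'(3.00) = 0.05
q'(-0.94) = 0.46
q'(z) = -12*z*(1 - 4*z)/(6*z^2 + 2)^2 - 4/(6*z^2 + 2)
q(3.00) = -0.20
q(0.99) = -0.38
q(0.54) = -0.31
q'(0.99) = 0.06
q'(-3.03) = 0.08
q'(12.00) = 0.00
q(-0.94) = 0.65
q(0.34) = -0.13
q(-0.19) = 0.79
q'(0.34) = -1.28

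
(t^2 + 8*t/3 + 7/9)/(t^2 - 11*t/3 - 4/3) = (t + 7/3)/(t - 4)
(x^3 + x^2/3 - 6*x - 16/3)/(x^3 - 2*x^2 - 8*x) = (3*x^2 - 5*x - 8)/(3*x*(x - 4))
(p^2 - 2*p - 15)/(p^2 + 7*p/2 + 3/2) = 2*(p - 5)/(2*p + 1)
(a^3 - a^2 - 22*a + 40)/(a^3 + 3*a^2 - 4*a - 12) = (a^2 + a - 20)/(a^2 + 5*a + 6)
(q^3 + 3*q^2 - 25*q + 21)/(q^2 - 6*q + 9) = (q^2 + 6*q - 7)/(q - 3)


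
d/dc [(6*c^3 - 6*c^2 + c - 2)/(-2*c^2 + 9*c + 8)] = 2*(-6*c^4 + 54*c^3 + 46*c^2 - 52*c + 13)/(4*c^4 - 36*c^3 + 49*c^2 + 144*c + 64)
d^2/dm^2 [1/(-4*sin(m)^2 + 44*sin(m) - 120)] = (4*sin(m)^4 - 33*sin(m)^3 - 5*sin(m)^2 + 396*sin(m) - 182)/(4*(sin(m)^2 - 11*sin(m) + 30)^3)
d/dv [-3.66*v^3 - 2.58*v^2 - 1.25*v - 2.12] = -10.98*v^2 - 5.16*v - 1.25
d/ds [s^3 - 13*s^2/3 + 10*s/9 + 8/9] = 3*s^2 - 26*s/3 + 10/9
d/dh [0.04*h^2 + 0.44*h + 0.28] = 0.08*h + 0.44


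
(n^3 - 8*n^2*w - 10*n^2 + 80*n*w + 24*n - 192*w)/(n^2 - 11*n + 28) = (n^2 - 8*n*w - 6*n + 48*w)/(n - 7)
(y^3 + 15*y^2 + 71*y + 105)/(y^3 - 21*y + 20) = (y^2 + 10*y + 21)/(y^2 - 5*y + 4)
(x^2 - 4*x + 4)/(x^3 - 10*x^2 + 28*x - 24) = 1/(x - 6)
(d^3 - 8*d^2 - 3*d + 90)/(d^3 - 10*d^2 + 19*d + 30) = (d + 3)/(d + 1)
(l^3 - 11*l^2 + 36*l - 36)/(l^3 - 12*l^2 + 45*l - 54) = (l - 2)/(l - 3)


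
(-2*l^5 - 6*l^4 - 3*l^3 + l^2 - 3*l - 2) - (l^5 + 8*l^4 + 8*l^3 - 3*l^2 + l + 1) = -3*l^5 - 14*l^4 - 11*l^3 + 4*l^2 - 4*l - 3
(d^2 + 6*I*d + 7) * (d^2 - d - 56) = d^4 - d^3 + 6*I*d^3 - 49*d^2 - 6*I*d^2 - 7*d - 336*I*d - 392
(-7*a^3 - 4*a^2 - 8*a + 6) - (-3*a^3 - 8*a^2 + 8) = -4*a^3 + 4*a^2 - 8*a - 2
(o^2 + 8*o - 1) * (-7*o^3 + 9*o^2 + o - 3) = -7*o^5 - 47*o^4 + 80*o^3 - 4*o^2 - 25*o + 3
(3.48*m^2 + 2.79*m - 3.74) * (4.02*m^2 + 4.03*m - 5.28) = 13.9896*m^4 + 25.2402*m^3 - 22.1655*m^2 - 29.8034*m + 19.7472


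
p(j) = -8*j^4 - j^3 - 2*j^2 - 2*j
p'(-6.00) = 6826.00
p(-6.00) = -10212.00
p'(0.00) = -2.00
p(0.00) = 0.00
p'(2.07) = -306.97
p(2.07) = -168.46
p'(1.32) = -86.11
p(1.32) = -32.71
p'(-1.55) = 116.16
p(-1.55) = -44.16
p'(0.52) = -9.39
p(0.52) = -2.31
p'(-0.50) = 3.25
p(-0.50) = 0.12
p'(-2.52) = 501.13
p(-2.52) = -314.28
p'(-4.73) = 3336.16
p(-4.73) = -3933.84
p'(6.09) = -7365.35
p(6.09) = -11316.44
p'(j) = -32*j^3 - 3*j^2 - 4*j - 2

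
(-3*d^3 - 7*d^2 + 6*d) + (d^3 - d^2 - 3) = -2*d^3 - 8*d^2 + 6*d - 3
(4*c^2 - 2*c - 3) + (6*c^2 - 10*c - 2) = 10*c^2 - 12*c - 5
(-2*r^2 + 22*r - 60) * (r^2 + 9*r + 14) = -2*r^4 + 4*r^3 + 110*r^2 - 232*r - 840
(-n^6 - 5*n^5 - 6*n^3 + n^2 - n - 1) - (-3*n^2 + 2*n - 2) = -n^6 - 5*n^5 - 6*n^3 + 4*n^2 - 3*n + 1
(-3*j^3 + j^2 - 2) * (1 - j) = 3*j^4 - 4*j^3 + j^2 + 2*j - 2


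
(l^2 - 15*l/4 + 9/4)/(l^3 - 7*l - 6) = (l - 3/4)/(l^2 + 3*l + 2)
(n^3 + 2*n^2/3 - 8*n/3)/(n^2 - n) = (3*n^2 + 2*n - 8)/(3*(n - 1))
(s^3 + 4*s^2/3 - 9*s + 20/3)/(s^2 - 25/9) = 3*(s^2 + 3*s - 4)/(3*s + 5)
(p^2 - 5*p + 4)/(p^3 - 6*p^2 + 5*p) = (p - 4)/(p*(p - 5))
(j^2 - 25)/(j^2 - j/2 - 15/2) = 2*(25 - j^2)/(-2*j^2 + j + 15)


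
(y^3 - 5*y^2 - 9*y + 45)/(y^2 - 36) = (y^3 - 5*y^2 - 9*y + 45)/(y^2 - 36)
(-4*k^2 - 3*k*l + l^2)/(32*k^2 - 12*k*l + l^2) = (-k - l)/(8*k - l)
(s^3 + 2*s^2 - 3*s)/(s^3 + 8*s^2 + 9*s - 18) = s/(s + 6)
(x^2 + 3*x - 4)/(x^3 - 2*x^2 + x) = (x + 4)/(x*(x - 1))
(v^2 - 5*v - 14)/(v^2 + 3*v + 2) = (v - 7)/(v + 1)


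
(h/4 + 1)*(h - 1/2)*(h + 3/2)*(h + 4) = h^4/4 + 9*h^3/4 + 93*h^2/16 + 5*h/2 - 3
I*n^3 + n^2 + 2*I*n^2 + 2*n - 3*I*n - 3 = (n + 3)*(n - I)*(I*n - I)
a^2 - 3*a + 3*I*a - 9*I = (a - 3)*(a + 3*I)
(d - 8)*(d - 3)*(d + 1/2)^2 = d^4 - 10*d^3 + 53*d^2/4 + 85*d/4 + 6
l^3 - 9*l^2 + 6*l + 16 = (l - 8)*(l - 2)*(l + 1)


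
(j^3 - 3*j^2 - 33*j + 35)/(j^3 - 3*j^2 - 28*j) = (j^2 + 4*j - 5)/(j*(j + 4))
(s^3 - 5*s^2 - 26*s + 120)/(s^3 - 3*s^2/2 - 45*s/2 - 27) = 2*(s^2 + s - 20)/(2*s^2 + 9*s + 9)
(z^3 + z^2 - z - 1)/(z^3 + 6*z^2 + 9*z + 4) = (z - 1)/(z + 4)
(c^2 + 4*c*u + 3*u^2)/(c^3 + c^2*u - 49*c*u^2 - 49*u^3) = (-c - 3*u)/(-c^2 + 49*u^2)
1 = 1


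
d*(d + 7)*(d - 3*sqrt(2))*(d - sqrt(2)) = d^4 - 4*sqrt(2)*d^3 + 7*d^3 - 28*sqrt(2)*d^2 + 6*d^2 + 42*d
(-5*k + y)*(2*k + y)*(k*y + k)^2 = -10*k^4*y^2 - 20*k^4*y - 10*k^4 - 3*k^3*y^3 - 6*k^3*y^2 - 3*k^3*y + k^2*y^4 + 2*k^2*y^3 + k^2*y^2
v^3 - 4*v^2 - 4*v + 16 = (v - 4)*(v - 2)*(v + 2)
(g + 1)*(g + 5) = g^2 + 6*g + 5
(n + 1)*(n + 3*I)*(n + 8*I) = n^3 + n^2 + 11*I*n^2 - 24*n + 11*I*n - 24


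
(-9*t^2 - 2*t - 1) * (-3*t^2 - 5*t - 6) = 27*t^4 + 51*t^3 + 67*t^2 + 17*t + 6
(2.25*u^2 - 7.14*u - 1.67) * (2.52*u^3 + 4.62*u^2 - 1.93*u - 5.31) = 5.67*u^5 - 7.5978*u^4 - 41.5377*u^3 - 5.8827*u^2 + 41.1365*u + 8.8677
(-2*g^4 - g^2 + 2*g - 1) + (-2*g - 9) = -2*g^4 - g^2 - 10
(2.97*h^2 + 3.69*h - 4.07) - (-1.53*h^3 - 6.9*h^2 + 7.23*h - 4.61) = 1.53*h^3 + 9.87*h^2 - 3.54*h + 0.54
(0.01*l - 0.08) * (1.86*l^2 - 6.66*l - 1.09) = 0.0186*l^3 - 0.2154*l^2 + 0.5219*l + 0.0872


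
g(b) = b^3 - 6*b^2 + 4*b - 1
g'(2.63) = -6.81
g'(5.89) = 37.40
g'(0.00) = 4.00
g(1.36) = -4.14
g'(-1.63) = 31.53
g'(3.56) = -0.70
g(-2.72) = -76.39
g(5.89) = 18.74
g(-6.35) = -524.38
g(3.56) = -17.68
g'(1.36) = -6.77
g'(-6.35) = 201.17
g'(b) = 3*b^2 - 12*b + 4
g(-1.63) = -27.79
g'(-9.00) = 355.00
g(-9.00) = -1252.00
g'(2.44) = -7.42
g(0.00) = -1.00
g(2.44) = -12.43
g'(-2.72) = 58.84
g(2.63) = -13.79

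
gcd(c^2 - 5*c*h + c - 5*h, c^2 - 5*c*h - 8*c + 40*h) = c - 5*h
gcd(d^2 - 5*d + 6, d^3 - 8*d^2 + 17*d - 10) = d - 2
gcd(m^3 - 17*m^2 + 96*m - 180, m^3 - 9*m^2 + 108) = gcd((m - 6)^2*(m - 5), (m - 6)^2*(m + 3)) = m^2 - 12*m + 36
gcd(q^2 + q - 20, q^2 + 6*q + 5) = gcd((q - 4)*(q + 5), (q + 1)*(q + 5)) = q + 5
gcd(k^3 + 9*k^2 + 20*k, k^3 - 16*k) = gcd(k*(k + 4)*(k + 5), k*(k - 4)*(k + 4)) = k^2 + 4*k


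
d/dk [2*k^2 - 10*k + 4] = 4*k - 10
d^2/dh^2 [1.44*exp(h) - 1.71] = 1.44*exp(h)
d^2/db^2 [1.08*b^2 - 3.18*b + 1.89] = 2.16000000000000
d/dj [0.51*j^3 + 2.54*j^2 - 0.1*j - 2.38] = 1.53*j^2 + 5.08*j - 0.1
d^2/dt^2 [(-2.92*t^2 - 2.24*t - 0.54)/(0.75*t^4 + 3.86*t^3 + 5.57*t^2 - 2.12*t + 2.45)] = (-9.855*t^8 - 65.8404*t^7 - 172.448864*t^6 - 359.008824*t^5 - 462.08466*t^4 + 41.9814880000001*t^3 + 431.190732*t^2 + 252.308856*t - 48.439452)/(0.421875*t^12 + 6.51375*t^11 + 42.923475*t^10 + 150.685856*t^9 + 286.088316*t^8 + 253.925586*t^7 + 80.3598590000001*t^6 + 147.406728*t^5 + 196.347024*t^4 - 113.602658*t^3 + 133.335615*t^2 - 38.1759*t + 14.706125)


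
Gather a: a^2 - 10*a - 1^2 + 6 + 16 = a^2 - 10*a + 21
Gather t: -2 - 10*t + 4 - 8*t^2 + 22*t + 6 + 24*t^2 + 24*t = 16*t^2 + 36*t + 8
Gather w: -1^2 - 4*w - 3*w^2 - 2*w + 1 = -3*w^2 - 6*w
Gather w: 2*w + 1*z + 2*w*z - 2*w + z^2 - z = 2*w*z + z^2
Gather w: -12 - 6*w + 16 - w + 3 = 7 - 7*w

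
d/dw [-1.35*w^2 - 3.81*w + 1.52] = -2.7*w - 3.81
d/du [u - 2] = 1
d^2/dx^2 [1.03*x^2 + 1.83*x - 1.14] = 2.06000000000000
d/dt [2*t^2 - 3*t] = 4*t - 3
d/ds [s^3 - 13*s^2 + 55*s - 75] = 3*s^2 - 26*s + 55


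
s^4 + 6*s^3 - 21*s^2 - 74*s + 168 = (s - 3)*(s - 2)*(s + 4)*(s + 7)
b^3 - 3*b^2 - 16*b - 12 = (b - 6)*(b + 1)*(b + 2)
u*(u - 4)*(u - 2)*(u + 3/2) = u^4 - 9*u^3/2 - u^2 + 12*u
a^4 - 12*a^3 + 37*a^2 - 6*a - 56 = (a - 7)*(a - 4)*(a - 2)*(a + 1)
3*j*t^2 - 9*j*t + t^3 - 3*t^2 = t*(3*j + t)*(t - 3)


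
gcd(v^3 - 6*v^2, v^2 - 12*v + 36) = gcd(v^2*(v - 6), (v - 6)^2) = v - 6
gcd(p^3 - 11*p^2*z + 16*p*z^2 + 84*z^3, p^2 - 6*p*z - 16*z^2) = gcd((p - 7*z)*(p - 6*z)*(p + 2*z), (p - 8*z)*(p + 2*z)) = p + 2*z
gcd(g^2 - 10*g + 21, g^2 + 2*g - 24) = 1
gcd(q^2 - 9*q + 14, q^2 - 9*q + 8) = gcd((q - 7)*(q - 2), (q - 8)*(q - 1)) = 1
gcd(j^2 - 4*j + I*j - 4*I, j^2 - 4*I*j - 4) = 1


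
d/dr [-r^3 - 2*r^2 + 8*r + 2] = -3*r^2 - 4*r + 8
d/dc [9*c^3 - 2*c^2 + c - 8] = 27*c^2 - 4*c + 1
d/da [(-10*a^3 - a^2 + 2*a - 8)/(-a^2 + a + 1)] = (10*a^4 - 20*a^3 - 29*a^2 - 18*a + 10)/(a^4 - 2*a^3 - a^2 + 2*a + 1)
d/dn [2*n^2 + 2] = 4*n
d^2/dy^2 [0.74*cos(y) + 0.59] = -0.74*cos(y)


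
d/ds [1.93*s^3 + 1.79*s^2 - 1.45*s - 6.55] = 5.79*s^2 + 3.58*s - 1.45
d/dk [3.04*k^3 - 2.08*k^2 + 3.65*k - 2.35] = 9.12*k^2 - 4.16*k + 3.65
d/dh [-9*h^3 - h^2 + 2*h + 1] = -27*h^2 - 2*h + 2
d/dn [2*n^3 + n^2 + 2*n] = 6*n^2 + 2*n + 2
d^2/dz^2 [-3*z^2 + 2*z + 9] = -6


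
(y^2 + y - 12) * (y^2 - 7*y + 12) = y^4 - 6*y^3 - 7*y^2 + 96*y - 144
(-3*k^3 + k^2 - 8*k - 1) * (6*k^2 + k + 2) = -18*k^5 + 3*k^4 - 53*k^3 - 12*k^2 - 17*k - 2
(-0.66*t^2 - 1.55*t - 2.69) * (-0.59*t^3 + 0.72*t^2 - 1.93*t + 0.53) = 0.3894*t^5 + 0.4393*t^4 + 1.7449*t^3 + 0.7049*t^2 + 4.3702*t - 1.4257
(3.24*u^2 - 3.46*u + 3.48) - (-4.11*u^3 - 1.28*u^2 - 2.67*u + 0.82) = 4.11*u^3 + 4.52*u^2 - 0.79*u + 2.66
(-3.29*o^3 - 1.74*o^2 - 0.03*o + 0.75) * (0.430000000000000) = -1.4147*o^3 - 0.7482*o^2 - 0.0129*o + 0.3225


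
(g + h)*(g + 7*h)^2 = g^3 + 15*g^2*h + 63*g*h^2 + 49*h^3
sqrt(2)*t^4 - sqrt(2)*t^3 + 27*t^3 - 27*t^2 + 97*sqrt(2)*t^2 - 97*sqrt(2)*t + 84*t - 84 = (t - 1)*(t + 6*sqrt(2))*(t + 7*sqrt(2))*(sqrt(2)*t + 1)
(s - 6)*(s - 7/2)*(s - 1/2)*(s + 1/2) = s^4 - 19*s^3/2 + 83*s^2/4 + 19*s/8 - 21/4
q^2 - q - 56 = (q - 8)*(q + 7)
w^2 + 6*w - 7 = (w - 1)*(w + 7)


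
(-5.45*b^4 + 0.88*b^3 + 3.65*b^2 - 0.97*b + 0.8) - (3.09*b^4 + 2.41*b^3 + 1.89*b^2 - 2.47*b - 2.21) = -8.54*b^4 - 1.53*b^3 + 1.76*b^2 + 1.5*b + 3.01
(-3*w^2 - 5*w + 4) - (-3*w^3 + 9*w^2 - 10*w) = 3*w^3 - 12*w^2 + 5*w + 4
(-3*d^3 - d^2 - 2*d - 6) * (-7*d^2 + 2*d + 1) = 21*d^5 + d^4 + 9*d^3 + 37*d^2 - 14*d - 6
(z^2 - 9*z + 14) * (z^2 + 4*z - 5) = z^4 - 5*z^3 - 27*z^2 + 101*z - 70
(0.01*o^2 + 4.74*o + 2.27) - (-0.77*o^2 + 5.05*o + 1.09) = 0.78*o^2 - 0.31*o + 1.18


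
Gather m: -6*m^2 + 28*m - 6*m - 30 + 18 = -6*m^2 + 22*m - 12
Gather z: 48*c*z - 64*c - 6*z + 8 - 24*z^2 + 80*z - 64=-64*c - 24*z^2 + z*(48*c + 74) - 56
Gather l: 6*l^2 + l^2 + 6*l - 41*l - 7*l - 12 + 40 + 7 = 7*l^2 - 42*l + 35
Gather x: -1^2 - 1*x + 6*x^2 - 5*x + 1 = 6*x^2 - 6*x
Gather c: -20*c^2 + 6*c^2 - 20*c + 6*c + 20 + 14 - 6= -14*c^2 - 14*c + 28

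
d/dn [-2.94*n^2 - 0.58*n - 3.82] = -5.88*n - 0.58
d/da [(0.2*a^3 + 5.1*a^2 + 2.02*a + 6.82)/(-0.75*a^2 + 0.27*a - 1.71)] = (-0.15*a^4 + 0.108*a^3 + 1.866*a^2 - 7.212*a - 5.2956)/(0.5625*a^4 - 0.405*a^3 + 2.6379*a^2 - 0.9234*a + 2.9241)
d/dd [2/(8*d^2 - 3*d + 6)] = 2*(3 - 16*d)/(8*d^2 - 3*d + 6)^2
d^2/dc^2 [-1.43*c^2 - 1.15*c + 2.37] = -2.86000000000000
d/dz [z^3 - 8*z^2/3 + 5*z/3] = 3*z^2 - 16*z/3 + 5/3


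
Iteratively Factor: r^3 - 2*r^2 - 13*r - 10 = (r + 1)*(r^2 - 3*r - 10) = (r + 1)*(r + 2)*(r - 5)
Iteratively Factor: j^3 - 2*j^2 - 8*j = (j - 4)*(j^2 + 2*j) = j*(j - 4)*(j + 2)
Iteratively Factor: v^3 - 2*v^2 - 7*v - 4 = (v + 1)*(v^2 - 3*v - 4) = (v - 4)*(v + 1)*(v + 1)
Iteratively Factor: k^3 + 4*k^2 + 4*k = (k)*(k^2 + 4*k + 4) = k*(k + 2)*(k + 2)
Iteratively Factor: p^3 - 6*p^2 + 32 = (p + 2)*(p^2 - 8*p + 16) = (p - 4)*(p + 2)*(p - 4)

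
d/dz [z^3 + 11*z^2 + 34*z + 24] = 3*z^2 + 22*z + 34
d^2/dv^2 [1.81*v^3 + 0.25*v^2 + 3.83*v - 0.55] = 10.86*v + 0.5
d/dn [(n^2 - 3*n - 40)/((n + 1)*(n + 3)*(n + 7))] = (-n^4 + 6*n^3 + 184*n^2 + 922*n + 1177)/(n^6 + 22*n^5 + 183*n^4 + 724*n^3 + 1423*n^2 + 1302*n + 441)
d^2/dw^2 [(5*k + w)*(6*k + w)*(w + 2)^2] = 60*k^2 + 66*k*w + 88*k + 12*w^2 + 24*w + 8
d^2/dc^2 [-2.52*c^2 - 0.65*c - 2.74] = -5.04000000000000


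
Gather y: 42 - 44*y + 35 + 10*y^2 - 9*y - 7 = 10*y^2 - 53*y + 70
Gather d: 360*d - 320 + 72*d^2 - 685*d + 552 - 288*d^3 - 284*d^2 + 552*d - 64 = -288*d^3 - 212*d^2 + 227*d + 168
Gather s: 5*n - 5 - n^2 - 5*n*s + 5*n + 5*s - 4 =-n^2 + 10*n + s*(5 - 5*n) - 9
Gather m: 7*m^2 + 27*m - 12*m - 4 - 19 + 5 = 7*m^2 + 15*m - 18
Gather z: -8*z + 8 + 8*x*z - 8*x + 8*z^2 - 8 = -8*x + 8*z^2 + z*(8*x - 8)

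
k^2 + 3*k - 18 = (k - 3)*(k + 6)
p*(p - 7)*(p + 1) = p^3 - 6*p^2 - 7*p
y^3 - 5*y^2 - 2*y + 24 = (y - 4)*(y - 3)*(y + 2)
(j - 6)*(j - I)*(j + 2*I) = j^3 - 6*j^2 + I*j^2 + 2*j - 6*I*j - 12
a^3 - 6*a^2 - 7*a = a*(a - 7)*(a + 1)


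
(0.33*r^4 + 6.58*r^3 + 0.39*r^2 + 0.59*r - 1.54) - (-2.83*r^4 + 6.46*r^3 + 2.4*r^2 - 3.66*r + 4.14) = 3.16*r^4 + 0.12*r^3 - 2.01*r^2 + 4.25*r - 5.68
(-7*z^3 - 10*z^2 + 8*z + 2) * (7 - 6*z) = 42*z^4 + 11*z^3 - 118*z^2 + 44*z + 14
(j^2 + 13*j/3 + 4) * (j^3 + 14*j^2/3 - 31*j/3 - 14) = j^5 + 9*j^4 + 125*j^3/9 - 361*j^2/9 - 102*j - 56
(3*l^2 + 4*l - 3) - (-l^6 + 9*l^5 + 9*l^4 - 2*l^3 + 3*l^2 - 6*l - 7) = l^6 - 9*l^5 - 9*l^4 + 2*l^3 + 10*l + 4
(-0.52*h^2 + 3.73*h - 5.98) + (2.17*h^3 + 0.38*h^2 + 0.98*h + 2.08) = 2.17*h^3 - 0.14*h^2 + 4.71*h - 3.9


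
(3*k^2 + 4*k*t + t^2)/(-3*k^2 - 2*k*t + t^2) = (3*k + t)/(-3*k + t)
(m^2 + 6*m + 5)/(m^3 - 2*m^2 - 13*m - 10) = (m + 5)/(m^2 - 3*m - 10)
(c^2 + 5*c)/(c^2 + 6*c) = (c + 5)/(c + 6)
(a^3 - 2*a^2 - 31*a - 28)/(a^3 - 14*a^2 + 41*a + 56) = (a + 4)/(a - 8)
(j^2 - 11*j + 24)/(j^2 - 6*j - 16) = (j - 3)/(j + 2)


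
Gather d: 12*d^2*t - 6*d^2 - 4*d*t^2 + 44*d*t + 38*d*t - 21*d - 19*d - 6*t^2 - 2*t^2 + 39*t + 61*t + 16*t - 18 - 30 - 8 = d^2*(12*t - 6) + d*(-4*t^2 + 82*t - 40) - 8*t^2 + 116*t - 56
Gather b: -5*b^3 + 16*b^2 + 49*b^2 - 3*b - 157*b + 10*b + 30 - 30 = -5*b^3 + 65*b^2 - 150*b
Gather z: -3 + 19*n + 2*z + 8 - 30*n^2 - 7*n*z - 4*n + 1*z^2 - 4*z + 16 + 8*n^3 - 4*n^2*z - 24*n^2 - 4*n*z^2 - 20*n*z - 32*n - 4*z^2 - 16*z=8*n^3 - 54*n^2 - 17*n + z^2*(-4*n - 3) + z*(-4*n^2 - 27*n - 18) + 21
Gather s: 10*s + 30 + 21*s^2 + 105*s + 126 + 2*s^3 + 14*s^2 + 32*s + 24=2*s^3 + 35*s^2 + 147*s + 180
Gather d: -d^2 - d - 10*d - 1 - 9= -d^2 - 11*d - 10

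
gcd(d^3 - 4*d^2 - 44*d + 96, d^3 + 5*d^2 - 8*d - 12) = d^2 + 4*d - 12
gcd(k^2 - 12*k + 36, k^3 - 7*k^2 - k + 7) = 1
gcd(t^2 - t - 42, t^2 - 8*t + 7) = t - 7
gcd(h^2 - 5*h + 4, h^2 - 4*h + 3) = h - 1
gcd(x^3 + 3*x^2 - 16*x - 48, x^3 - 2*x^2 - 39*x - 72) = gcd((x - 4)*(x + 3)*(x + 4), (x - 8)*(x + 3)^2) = x + 3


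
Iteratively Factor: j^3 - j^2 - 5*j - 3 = (j + 1)*(j^2 - 2*j - 3) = (j + 1)^2*(j - 3)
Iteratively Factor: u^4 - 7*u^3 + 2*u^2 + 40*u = (u - 4)*(u^3 - 3*u^2 - 10*u) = (u - 5)*(u - 4)*(u^2 + 2*u) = u*(u - 5)*(u - 4)*(u + 2)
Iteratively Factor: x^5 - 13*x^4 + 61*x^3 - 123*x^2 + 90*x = (x - 2)*(x^4 - 11*x^3 + 39*x^2 - 45*x) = x*(x - 2)*(x^3 - 11*x^2 + 39*x - 45) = x*(x - 5)*(x - 2)*(x^2 - 6*x + 9) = x*(x - 5)*(x - 3)*(x - 2)*(x - 3)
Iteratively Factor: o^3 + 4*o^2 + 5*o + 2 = (o + 1)*(o^2 + 3*o + 2) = (o + 1)^2*(o + 2)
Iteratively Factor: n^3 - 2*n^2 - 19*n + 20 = (n - 5)*(n^2 + 3*n - 4) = (n - 5)*(n + 4)*(n - 1)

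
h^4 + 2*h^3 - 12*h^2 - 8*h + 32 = (h - 2)^2*(h + 2)*(h + 4)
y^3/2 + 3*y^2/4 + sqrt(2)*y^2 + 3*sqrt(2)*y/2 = y*(y/2 + sqrt(2))*(y + 3/2)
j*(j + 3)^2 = j^3 + 6*j^2 + 9*j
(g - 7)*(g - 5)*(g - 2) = g^3 - 14*g^2 + 59*g - 70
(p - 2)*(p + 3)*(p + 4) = p^3 + 5*p^2 - 2*p - 24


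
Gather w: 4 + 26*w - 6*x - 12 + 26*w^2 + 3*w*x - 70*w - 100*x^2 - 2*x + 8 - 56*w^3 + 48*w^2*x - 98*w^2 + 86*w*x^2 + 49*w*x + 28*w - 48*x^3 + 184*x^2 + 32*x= -56*w^3 + w^2*(48*x - 72) + w*(86*x^2 + 52*x - 16) - 48*x^3 + 84*x^2 + 24*x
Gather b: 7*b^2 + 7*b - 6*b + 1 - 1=7*b^2 + b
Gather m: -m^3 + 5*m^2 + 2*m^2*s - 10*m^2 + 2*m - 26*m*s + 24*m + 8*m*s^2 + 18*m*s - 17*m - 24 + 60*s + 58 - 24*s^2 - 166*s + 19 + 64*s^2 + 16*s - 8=-m^3 + m^2*(2*s - 5) + m*(8*s^2 - 8*s + 9) + 40*s^2 - 90*s + 45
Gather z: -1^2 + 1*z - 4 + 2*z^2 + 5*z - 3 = 2*z^2 + 6*z - 8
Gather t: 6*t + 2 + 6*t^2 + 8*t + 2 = 6*t^2 + 14*t + 4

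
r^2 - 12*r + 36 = (r - 6)^2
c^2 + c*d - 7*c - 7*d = (c - 7)*(c + d)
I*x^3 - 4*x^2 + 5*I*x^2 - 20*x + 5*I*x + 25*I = (x + 5)*(x + 5*I)*(I*x + 1)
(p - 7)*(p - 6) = p^2 - 13*p + 42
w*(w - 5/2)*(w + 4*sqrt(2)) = w^3 - 5*w^2/2 + 4*sqrt(2)*w^2 - 10*sqrt(2)*w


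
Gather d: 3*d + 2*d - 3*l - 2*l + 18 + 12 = 5*d - 5*l + 30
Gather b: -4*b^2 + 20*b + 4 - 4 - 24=-4*b^2 + 20*b - 24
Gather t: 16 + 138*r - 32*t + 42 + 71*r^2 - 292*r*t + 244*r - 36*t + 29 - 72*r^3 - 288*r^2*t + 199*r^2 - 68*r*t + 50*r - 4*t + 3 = -72*r^3 + 270*r^2 + 432*r + t*(-288*r^2 - 360*r - 72) + 90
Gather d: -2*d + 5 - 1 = 4 - 2*d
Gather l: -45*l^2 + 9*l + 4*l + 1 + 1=-45*l^2 + 13*l + 2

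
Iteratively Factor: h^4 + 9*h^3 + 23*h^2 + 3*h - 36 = (h + 4)*(h^3 + 5*h^2 + 3*h - 9) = (h + 3)*(h + 4)*(h^2 + 2*h - 3) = (h - 1)*(h + 3)*(h + 4)*(h + 3)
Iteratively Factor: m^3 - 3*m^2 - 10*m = (m - 5)*(m^2 + 2*m) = (m - 5)*(m + 2)*(m)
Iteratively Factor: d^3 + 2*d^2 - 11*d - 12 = (d - 3)*(d^2 + 5*d + 4) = (d - 3)*(d + 4)*(d + 1)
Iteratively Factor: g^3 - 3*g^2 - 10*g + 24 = (g + 3)*(g^2 - 6*g + 8) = (g - 4)*(g + 3)*(g - 2)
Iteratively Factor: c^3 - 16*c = (c + 4)*(c^2 - 4*c) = (c - 4)*(c + 4)*(c)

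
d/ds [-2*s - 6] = -2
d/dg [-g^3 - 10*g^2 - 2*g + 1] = -3*g^2 - 20*g - 2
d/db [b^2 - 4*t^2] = 2*b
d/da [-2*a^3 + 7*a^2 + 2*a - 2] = -6*a^2 + 14*a + 2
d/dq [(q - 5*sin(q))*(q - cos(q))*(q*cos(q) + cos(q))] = (q + 1)*(q - 5*sin(q))*(sin(q) + 1)*cos(q) - (q + 1)*(q - cos(q))*(5*cos(q) - 1)*cos(q) - (q - 5*sin(q))*(q - cos(q))*(q*sin(q) - sqrt(2)*cos(q + pi/4))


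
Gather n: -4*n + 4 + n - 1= 3 - 3*n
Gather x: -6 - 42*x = -42*x - 6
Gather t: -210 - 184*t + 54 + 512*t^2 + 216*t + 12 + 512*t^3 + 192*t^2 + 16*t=512*t^3 + 704*t^2 + 48*t - 144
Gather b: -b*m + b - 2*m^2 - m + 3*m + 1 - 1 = b*(1 - m) - 2*m^2 + 2*m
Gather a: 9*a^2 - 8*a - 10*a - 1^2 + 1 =9*a^2 - 18*a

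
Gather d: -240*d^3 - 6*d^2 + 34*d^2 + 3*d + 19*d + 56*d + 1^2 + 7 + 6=-240*d^3 + 28*d^2 + 78*d + 14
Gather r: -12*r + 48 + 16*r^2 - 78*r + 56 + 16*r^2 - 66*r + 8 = 32*r^2 - 156*r + 112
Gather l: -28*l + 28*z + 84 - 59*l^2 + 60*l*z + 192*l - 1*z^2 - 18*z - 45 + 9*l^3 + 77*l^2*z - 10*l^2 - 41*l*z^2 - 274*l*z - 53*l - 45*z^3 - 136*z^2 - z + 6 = 9*l^3 + l^2*(77*z - 69) + l*(-41*z^2 - 214*z + 111) - 45*z^3 - 137*z^2 + 9*z + 45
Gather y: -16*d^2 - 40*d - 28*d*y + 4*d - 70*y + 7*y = -16*d^2 - 36*d + y*(-28*d - 63)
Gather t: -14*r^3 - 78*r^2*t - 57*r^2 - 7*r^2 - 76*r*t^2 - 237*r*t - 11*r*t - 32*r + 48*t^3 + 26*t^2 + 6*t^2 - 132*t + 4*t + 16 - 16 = -14*r^3 - 64*r^2 - 32*r + 48*t^3 + t^2*(32 - 76*r) + t*(-78*r^2 - 248*r - 128)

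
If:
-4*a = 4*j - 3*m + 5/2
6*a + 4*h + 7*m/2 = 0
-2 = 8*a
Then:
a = -1/4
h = 3/8 - 7*m/8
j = 3*m/4 - 3/8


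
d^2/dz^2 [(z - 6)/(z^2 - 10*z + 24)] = 2/(z^3 - 12*z^2 + 48*z - 64)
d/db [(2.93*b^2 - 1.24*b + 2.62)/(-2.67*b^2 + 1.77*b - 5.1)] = (1.8753*b^2 - 15.8952*b + 1.6866)/(7.1289*b^4 - 9.4518*b^3 + 30.3669*b^2 - 18.054*b + 26.01)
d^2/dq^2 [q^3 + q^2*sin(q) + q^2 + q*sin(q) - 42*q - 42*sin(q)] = -q^2*sin(q) - q*sin(q) + 4*q*cos(q) + 6*q + 44*sin(q) + 2*cos(q) + 2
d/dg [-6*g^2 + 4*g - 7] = 4 - 12*g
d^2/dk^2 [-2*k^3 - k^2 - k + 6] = -12*k - 2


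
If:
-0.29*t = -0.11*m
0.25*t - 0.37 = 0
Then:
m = 3.90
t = 1.48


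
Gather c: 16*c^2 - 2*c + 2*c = 16*c^2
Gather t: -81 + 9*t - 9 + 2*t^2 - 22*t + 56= 2*t^2 - 13*t - 34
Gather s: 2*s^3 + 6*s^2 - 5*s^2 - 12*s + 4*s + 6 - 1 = 2*s^3 + s^2 - 8*s + 5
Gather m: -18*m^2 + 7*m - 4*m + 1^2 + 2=-18*m^2 + 3*m + 3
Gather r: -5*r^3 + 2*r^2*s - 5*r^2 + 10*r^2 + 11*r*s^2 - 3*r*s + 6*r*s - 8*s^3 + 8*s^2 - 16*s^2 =-5*r^3 + r^2*(2*s + 5) + r*(11*s^2 + 3*s) - 8*s^3 - 8*s^2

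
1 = 1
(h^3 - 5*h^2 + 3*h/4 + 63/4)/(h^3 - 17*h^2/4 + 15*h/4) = (4*h^2 - 8*h - 21)/(h*(4*h - 5))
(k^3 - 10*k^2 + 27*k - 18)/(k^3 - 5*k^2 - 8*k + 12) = (k - 3)/(k + 2)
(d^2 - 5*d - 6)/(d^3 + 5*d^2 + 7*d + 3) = (d - 6)/(d^2 + 4*d + 3)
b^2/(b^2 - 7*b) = b/(b - 7)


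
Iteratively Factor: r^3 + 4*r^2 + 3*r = (r)*(r^2 + 4*r + 3) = r*(r + 3)*(r + 1)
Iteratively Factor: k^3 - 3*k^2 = (k)*(k^2 - 3*k) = k^2*(k - 3)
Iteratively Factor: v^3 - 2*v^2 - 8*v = (v)*(v^2 - 2*v - 8) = v*(v - 4)*(v + 2)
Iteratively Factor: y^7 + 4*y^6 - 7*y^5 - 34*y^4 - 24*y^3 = (y + 2)*(y^6 + 2*y^5 - 11*y^4 - 12*y^3) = y*(y + 2)*(y^5 + 2*y^4 - 11*y^3 - 12*y^2) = y*(y + 1)*(y + 2)*(y^4 + y^3 - 12*y^2) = y^2*(y + 1)*(y + 2)*(y^3 + y^2 - 12*y) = y^2*(y + 1)*(y + 2)*(y + 4)*(y^2 - 3*y) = y^2*(y - 3)*(y + 1)*(y + 2)*(y + 4)*(y)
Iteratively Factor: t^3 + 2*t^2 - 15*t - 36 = (t + 3)*(t^2 - t - 12) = (t - 4)*(t + 3)*(t + 3)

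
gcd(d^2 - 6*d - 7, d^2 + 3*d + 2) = d + 1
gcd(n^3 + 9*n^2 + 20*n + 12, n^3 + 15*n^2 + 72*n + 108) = n + 6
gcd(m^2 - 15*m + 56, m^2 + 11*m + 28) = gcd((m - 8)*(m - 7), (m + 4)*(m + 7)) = 1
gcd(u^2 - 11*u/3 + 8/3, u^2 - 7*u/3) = 1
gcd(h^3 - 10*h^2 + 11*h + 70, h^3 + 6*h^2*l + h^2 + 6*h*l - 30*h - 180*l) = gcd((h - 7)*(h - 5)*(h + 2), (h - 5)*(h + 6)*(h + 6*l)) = h - 5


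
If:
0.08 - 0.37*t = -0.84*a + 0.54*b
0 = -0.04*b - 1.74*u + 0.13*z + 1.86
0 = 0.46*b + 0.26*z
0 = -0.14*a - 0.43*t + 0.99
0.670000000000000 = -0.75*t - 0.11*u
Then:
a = 9.25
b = 15.02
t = -0.71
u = -1.26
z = -26.57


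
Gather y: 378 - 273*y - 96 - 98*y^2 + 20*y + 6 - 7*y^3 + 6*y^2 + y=-7*y^3 - 92*y^2 - 252*y + 288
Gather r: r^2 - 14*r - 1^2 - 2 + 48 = r^2 - 14*r + 45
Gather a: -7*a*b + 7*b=-7*a*b + 7*b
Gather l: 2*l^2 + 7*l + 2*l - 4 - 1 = 2*l^2 + 9*l - 5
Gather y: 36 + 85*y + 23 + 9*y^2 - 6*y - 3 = 9*y^2 + 79*y + 56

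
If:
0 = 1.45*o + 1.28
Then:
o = -0.88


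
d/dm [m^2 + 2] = 2*m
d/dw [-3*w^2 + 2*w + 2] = 2 - 6*w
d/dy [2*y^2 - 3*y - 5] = 4*y - 3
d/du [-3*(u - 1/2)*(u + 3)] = -6*u - 15/2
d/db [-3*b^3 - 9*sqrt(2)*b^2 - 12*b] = -9*b^2 - 18*sqrt(2)*b - 12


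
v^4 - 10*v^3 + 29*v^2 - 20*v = v*(v - 5)*(v - 4)*(v - 1)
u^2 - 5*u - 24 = (u - 8)*(u + 3)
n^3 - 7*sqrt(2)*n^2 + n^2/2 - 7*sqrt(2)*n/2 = n*(n + 1/2)*(n - 7*sqrt(2))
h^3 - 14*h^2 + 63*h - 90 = (h - 6)*(h - 5)*(h - 3)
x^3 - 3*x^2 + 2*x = x*(x - 2)*(x - 1)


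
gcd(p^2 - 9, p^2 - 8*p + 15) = p - 3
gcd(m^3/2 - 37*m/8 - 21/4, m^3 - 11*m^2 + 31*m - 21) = 1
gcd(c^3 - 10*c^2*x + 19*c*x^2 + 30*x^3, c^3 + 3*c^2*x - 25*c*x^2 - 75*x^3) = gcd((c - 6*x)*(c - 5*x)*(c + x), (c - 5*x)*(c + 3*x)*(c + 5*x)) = -c + 5*x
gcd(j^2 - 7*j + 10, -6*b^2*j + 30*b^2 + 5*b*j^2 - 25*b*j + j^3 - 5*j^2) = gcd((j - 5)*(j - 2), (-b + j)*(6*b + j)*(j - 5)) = j - 5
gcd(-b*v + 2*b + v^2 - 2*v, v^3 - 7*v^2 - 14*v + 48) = v - 2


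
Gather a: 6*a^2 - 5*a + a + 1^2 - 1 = 6*a^2 - 4*a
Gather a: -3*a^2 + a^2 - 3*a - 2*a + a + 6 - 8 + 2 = -2*a^2 - 4*a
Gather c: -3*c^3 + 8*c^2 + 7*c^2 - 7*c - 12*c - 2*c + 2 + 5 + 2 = -3*c^3 + 15*c^2 - 21*c + 9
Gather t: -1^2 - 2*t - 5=-2*t - 6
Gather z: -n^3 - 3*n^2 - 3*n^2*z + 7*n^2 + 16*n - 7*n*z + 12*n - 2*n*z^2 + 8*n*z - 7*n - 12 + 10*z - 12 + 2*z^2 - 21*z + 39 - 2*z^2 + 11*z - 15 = -n^3 + 4*n^2 - 2*n*z^2 + 21*n + z*(-3*n^2 + n)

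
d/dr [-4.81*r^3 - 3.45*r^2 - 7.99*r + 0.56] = -14.43*r^2 - 6.9*r - 7.99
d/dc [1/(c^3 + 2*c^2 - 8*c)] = (-3*c^2 - 4*c + 8)/(c^2*(c^2 + 2*c - 8)^2)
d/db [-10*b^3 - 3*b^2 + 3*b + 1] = -30*b^2 - 6*b + 3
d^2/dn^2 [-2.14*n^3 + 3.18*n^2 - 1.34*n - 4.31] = 6.36 - 12.84*n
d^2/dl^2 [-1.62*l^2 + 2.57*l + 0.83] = -3.24000000000000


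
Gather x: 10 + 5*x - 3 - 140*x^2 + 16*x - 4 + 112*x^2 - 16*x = -28*x^2 + 5*x + 3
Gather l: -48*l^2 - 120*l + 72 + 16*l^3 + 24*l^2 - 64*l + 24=16*l^3 - 24*l^2 - 184*l + 96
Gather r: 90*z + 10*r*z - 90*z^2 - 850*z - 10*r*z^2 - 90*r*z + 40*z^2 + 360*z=r*(-10*z^2 - 80*z) - 50*z^2 - 400*z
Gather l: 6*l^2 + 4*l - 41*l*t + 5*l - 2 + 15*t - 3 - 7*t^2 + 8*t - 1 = 6*l^2 + l*(9 - 41*t) - 7*t^2 + 23*t - 6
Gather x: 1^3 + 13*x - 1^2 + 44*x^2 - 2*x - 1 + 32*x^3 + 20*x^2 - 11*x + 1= 32*x^3 + 64*x^2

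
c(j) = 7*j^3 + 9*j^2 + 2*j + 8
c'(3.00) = 245.00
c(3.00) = 284.00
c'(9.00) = 1865.00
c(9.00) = 5858.00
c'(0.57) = 19.08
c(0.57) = 13.36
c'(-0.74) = 0.18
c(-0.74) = 8.61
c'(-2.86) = 122.29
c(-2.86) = -87.86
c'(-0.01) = 1.82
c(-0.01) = 7.98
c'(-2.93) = 129.54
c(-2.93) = -96.67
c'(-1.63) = 28.45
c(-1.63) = -1.66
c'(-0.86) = 2.05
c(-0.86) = 8.48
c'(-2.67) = 103.65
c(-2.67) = -66.42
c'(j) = 21*j^2 + 18*j + 2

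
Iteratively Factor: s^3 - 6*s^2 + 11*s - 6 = (s - 2)*(s^2 - 4*s + 3) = (s - 2)*(s - 1)*(s - 3)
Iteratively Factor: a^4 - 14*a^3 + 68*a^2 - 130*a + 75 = (a - 5)*(a^3 - 9*a^2 + 23*a - 15) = (a - 5)*(a - 1)*(a^2 - 8*a + 15) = (a - 5)^2*(a - 1)*(a - 3)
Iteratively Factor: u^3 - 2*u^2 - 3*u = (u)*(u^2 - 2*u - 3) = u*(u + 1)*(u - 3)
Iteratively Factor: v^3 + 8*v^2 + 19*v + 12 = (v + 1)*(v^2 + 7*v + 12) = (v + 1)*(v + 3)*(v + 4)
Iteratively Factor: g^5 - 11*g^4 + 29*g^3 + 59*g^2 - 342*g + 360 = (g - 5)*(g^4 - 6*g^3 - g^2 + 54*g - 72) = (g - 5)*(g - 3)*(g^3 - 3*g^2 - 10*g + 24) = (g - 5)*(g - 3)*(g + 3)*(g^2 - 6*g + 8) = (g - 5)*(g - 3)*(g - 2)*(g + 3)*(g - 4)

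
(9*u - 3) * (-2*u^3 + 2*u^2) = -18*u^4 + 24*u^3 - 6*u^2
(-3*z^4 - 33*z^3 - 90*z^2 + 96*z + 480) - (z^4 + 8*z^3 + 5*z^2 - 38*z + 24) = -4*z^4 - 41*z^3 - 95*z^2 + 134*z + 456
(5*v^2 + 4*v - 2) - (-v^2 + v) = 6*v^2 + 3*v - 2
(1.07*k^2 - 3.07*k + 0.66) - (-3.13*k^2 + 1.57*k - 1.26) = 4.2*k^2 - 4.64*k + 1.92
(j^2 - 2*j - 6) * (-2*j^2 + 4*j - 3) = -2*j^4 + 8*j^3 + j^2 - 18*j + 18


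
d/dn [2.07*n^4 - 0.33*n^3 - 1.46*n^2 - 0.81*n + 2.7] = 8.28*n^3 - 0.99*n^2 - 2.92*n - 0.81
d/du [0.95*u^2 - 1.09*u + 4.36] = 1.9*u - 1.09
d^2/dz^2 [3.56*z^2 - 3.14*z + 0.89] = 7.12000000000000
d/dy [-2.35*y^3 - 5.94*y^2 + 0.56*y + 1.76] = -7.05*y^2 - 11.88*y + 0.56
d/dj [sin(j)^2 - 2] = sin(2*j)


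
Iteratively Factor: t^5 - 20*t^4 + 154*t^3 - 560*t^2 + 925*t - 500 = (t - 5)*(t^4 - 15*t^3 + 79*t^2 - 165*t + 100) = (t - 5)^2*(t^3 - 10*t^2 + 29*t - 20) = (t - 5)^3*(t^2 - 5*t + 4) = (t - 5)^3*(t - 4)*(t - 1)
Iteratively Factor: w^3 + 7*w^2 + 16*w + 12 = (w + 3)*(w^2 + 4*w + 4) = (w + 2)*(w + 3)*(w + 2)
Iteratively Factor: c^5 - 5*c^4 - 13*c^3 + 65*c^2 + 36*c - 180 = (c + 2)*(c^4 - 7*c^3 + c^2 + 63*c - 90) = (c - 3)*(c + 2)*(c^3 - 4*c^2 - 11*c + 30) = (c - 3)*(c - 2)*(c + 2)*(c^2 - 2*c - 15) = (c - 5)*(c - 3)*(c - 2)*(c + 2)*(c + 3)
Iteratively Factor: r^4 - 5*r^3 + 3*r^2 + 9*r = (r + 1)*(r^3 - 6*r^2 + 9*r) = (r - 3)*(r + 1)*(r^2 - 3*r) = (r - 3)^2*(r + 1)*(r)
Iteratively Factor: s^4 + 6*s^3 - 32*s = (s + 4)*(s^3 + 2*s^2 - 8*s) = (s - 2)*(s + 4)*(s^2 + 4*s) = (s - 2)*(s + 4)^2*(s)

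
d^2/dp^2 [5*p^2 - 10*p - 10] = 10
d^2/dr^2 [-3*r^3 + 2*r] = -18*r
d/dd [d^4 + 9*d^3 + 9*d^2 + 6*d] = 4*d^3 + 27*d^2 + 18*d + 6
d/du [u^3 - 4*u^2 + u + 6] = 3*u^2 - 8*u + 1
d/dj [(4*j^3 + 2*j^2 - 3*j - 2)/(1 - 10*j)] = (-80*j^3 - 8*j^2 + 4*j - 23)/(100*j^2 - 20*j + 1)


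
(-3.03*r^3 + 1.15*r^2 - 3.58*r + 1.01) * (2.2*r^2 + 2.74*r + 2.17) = -6.666*r^5 - 5.7722*r^4 - 11.3001*r^3 - 5.0917*r^2 - 5.0012*r + 2.1917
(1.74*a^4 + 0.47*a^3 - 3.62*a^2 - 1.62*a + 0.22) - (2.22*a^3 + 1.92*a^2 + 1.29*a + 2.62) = 1.74*a^4 - 1.75*a^3 - 5.54*a^2 - 2.91*a - 2.4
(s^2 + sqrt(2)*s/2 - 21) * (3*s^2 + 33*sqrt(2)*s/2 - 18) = 3*s^4 + 18*sqrt(2)*s^3 - 129*s^2/2 - 711*sqrt(2)*s/2 + 378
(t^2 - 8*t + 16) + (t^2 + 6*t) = 2*t^2 - 2*t + 16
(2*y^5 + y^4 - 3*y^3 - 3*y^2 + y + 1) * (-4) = -8*y^5 - 4*y^4 + 12*y^3 + 12*y^2 - 4*y - 4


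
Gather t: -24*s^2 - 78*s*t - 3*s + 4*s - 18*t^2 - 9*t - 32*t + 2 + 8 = -24*s^2 + s - 18*t^2 + t*(-78*s - 41) + 10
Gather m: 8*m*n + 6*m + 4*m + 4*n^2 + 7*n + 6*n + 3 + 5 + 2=m*(8*n + 10) + 4*n^2 + 13*n + 10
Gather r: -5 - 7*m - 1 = -7*m - 6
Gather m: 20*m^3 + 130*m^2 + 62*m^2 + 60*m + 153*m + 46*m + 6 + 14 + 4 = 20*m^3 + 192*m^2 + 259*m + 24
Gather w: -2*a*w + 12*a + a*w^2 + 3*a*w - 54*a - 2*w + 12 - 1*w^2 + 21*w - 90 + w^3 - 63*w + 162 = -42*a + w^3 + w^2*(a - 1) + w*(a - 44) + 84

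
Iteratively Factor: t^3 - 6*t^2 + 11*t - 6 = (t - 2)*(t^2 - 4*t + 3) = (t - 2)*(t - 1)*(t - 3)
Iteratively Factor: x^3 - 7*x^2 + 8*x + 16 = (x + 1)*(x^2 - 8*x + 16) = (x - 4)*(x + 1)*(x - 4)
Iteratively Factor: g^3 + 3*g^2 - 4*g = (g - 1)*(g^2 + 4*g) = (g - 1)*(g + 4)*(g)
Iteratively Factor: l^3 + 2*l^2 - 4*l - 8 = (l + 2)*(l^2 - 4) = (l + 2)^2*(l - 2)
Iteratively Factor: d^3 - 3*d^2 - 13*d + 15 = (d - 1)*(d^2 - 2*d - 15) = (d - 1)*(d + 3)*(d - 5)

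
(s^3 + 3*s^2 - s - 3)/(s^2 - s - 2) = (s^2 + 2*s - 3)/(s - 2)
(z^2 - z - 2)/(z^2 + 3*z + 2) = (z - 2)/(z + 2)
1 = 1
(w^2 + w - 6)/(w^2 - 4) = (w + 3)/(w + 2)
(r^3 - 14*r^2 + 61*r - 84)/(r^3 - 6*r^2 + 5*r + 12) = (r - 7)/(r + 1)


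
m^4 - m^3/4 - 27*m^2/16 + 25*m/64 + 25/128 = (m - 5/4)*(m - 1/2)*(m + 1/4)*(m + 5/4)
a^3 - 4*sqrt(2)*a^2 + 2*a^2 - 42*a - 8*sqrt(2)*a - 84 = (a + 2)*(a - 7*sqrt(2))*(a + 3*sqrt(2))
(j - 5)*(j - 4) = j^2 - 9*j + 20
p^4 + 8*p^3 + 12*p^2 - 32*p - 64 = (p - 2)*(p + 2)*(p + 4)^2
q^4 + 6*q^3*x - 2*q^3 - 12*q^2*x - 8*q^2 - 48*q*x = q*(q - 4)*(q + 2)*(q + 6*x)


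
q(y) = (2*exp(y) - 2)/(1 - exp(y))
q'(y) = 2*exp(y)/(1 - exp(y)) + (2*exp(y) - 2)*exp(y)/(1 - exp(y))^2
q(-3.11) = -2.00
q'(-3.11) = 0.00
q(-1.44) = -2.00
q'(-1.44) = 0.00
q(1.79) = -2.00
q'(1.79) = 0.00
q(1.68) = -2.00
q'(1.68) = 0.00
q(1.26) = -2.00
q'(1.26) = 0.00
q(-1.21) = -2.00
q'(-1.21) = 0.00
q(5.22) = -2.00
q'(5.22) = 0.00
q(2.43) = -2.00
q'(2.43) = 0.00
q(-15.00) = -2.00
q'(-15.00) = 0.00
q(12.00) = -2.00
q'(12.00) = 0.00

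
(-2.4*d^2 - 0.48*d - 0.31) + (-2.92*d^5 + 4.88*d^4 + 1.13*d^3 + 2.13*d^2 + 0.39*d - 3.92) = -2.92*d^5 + 4.88*d^4 + 1.13*d^3 - 0.27*d^2 - 0.09*d - 4.23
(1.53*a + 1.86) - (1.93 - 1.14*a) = 2.67*a - 0.0699999999999998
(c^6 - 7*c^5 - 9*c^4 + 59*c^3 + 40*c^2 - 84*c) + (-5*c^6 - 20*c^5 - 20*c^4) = -4*c^6 - 27*c^5 - 29*c^4 + 59*c^3 + 40*c^2 - 84*c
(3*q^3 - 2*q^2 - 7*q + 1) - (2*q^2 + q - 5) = 3*q^3 - 4*q^2 - 8*q + 6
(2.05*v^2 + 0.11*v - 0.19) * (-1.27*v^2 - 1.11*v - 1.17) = -2.6035*v^4 - 2.4152*v^3 - 2.2793*v^2 + 0.0822000000000001*v + 0.2223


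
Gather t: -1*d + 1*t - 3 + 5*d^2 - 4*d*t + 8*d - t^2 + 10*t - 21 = 5*d^2 + 7*d - t^2 + t*(11 - 4*d) - 24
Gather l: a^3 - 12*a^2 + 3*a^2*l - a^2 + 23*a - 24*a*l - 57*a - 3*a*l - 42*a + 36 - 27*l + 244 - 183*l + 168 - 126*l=a^3 - 13*a^2 - 76*a + l*(3*a^2 - 27*a - 336) + 448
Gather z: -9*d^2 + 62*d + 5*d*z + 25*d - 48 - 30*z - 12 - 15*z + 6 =-9*d^2 + 87*d + z*(5*d - 45) - 54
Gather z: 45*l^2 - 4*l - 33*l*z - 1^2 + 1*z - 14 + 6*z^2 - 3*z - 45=45*l^2 - 4*l + 6*z^2 + z*(-33*l - 2) - 60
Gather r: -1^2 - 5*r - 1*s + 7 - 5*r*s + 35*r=r*(30 - 5*s) - s + 6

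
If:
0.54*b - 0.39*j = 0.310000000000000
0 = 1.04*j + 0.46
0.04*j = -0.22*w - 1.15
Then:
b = 0.25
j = -0.44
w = -5.15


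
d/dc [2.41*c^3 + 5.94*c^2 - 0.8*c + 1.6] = 7.23*c^2 + 11.88*c - 0.8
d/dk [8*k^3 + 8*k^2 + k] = 24*k^2 + 16*k + 1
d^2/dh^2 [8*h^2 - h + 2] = 16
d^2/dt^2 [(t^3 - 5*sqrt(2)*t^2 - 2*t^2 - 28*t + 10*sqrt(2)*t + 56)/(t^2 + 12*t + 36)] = 4*(35*sqrt(2)*t + 52*t - 150*sqrt(2) + 216)/(t^4 + 24*t^3 + 216*t^2 + 864*t + 1296)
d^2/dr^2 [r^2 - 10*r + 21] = 2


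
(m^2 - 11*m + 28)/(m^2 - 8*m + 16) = (m - 7)/(m - 4)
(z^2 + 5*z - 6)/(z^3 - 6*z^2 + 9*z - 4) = (z + 6)/(z^2 - 5*z + 4)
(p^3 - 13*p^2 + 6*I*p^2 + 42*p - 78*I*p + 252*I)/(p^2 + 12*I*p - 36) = (p^2 - 13*p + 42)/(p + 6*I)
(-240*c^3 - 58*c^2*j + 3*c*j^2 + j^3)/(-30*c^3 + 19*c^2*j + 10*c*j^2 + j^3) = (8*c - j)/(c - j)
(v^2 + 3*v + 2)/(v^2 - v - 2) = (v + 2)/(v - 2)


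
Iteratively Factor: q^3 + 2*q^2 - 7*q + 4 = (q + 4)*(q^2 - 2*q + 1) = (q - 1)*(q + 4)*(q - 1)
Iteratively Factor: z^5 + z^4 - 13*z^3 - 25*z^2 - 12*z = (z)*(z^4 + z^3 - 13*z^2 - 25*z - 12) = z*(z - 4)*(z^3 + 5*z^2 + 7*z + 3) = z*(z - 4)*(z + 3)*(z^2 + 2*z + 1) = z*(z - 4)*(z + 1)*(z + 3)*(z + 1)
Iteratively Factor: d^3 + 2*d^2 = (d)*(d^2 + 2*d) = d*(d + 2)*(d)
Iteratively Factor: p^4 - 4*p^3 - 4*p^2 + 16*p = (p - 4)*(p^3 - 4*p) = (p - 4)*(p - 2)*(p^2 + 2*p) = p*(p - 4)*(p - 2)*(p + 2)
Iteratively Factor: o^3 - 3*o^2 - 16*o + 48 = (o + 4)*(o^2 - 7*o + 12) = (o - 3)*(o + 4)*(o - 4)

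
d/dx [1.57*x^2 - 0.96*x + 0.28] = 3.14*x - 0.96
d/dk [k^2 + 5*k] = 2*k + 5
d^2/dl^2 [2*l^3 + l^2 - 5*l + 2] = 12*l + 2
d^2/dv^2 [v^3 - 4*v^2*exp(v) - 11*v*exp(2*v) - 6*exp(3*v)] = -4*v^2*exp(v) - 44*v*exp(2*v) - 16*v*exp(v) + 6*v - 54*exp(3*v) - 44*exp(2*v) - 8*exp(v)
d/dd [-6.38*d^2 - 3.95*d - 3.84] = -12.76*d - 3.95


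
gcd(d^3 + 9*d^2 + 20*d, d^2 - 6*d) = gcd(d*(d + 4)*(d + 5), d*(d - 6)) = d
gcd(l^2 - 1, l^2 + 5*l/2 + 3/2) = l + 1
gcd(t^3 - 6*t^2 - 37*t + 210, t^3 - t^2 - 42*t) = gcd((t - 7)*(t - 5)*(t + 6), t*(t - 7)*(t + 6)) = t^2 - t - 42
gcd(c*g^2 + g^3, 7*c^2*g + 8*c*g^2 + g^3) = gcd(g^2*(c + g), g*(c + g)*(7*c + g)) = c*g + g^2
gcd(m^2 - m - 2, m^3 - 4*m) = m - 2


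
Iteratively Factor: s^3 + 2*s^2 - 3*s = (s)*(s^2 + 2*s - 3) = s*(s + 3)*(s - 1)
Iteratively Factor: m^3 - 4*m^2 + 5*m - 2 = (m - 1)*(m^2 - 3*m + 2) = (m - 2)*(m - 1)*(m - 1)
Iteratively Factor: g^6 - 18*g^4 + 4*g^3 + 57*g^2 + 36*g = (g)*(g^5 - 18*g^3 + 4*g^2 + 57*g + 36) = g*(g + 4)*(g^4 - 4*g^3 - 2*g^2 + 12*g + 9) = g*(g - 3)*(g + 4)*(g^3 - g^2 - 5*g - 3) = g*(g - 3)^2*(g + 4)*(g^2 + 2*g + 1) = g*(g - 3)^2*(g + 1)*(g + 4)*(g + 1)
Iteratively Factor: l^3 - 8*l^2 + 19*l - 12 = (l - 1)*(l^2 - 7*l + 12) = (l - 3)*(l - 1)*(l - 4)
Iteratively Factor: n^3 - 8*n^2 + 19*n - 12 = (n - 4)*(n^2 - 4*n + 3) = (n - 4)*(n - 1)*(n - 3)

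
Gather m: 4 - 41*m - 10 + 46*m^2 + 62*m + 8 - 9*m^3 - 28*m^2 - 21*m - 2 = -9*m^3 + 18*m^2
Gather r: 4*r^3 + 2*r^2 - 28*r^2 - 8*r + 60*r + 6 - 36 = 4*r^3 - 26*r^2 + 52*r - 30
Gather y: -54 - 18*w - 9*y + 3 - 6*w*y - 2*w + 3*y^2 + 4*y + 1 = -20*w + 3*y^2 + y*(-6*w - 5) - 50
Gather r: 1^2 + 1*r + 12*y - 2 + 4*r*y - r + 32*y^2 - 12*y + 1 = 4*r*y + 32*y^2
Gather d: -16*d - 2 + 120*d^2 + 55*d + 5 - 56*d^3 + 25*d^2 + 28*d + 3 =-56*d^3 + 145*d^2 + 67*d + 6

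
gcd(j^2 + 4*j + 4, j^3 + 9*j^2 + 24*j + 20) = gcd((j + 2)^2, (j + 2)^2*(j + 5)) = j^2 + 4*j + 4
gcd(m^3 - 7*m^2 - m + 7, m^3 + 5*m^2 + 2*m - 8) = m - 1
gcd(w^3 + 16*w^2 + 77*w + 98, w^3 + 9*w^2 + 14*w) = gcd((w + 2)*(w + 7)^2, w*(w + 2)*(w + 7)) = w^2 + 9*w + 14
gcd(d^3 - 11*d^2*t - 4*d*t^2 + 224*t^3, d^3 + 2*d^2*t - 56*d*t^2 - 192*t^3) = -d^2 + 4*d*t + 32*t^2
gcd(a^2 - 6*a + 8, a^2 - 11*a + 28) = a - 4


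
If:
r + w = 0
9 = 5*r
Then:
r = 9/5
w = -9/5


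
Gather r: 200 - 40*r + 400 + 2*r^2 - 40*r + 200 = 2*r^2 - 80*r + 800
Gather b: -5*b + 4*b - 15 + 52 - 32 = 5 - b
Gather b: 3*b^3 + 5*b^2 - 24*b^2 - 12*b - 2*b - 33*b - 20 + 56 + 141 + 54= 3*b^3 - 19*b^2 - 47*b + 231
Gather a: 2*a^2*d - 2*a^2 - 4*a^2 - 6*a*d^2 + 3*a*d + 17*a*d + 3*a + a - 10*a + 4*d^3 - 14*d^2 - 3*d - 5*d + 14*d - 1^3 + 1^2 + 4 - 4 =a^2*(2*d - 6) + a*(-6*d^2 + 20*d - 6) + 4*d^3 - 14*d^2 + 6*d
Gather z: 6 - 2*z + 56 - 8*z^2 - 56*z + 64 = -8*z^2 - 58*z + 126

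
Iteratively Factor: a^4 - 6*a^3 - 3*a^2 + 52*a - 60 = (a - 2)*(a^3 - 4*a^2 - 11*a + 30) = (a - 2)*(a + 3)*(a^2 - 7*a + 10) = (a - 5)*(a - 2)*(a + 3)*(a - 2)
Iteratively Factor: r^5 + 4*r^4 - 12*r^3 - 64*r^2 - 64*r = (r - 4)*(r^4 + 8*r^3 + 20*r^2 + 16*r) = (r - 4)*(r + 2)*(r^3 + 6*r^2 + 8*r) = r*(r - 4)*(r + 2)*(r^2 + 6*r + 8) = r*(r - 4)*(r + 2)*(r + 4)*(r + 2)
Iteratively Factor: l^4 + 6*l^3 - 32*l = (l + 4)*(l^3 + 2*l^2 - 8*l) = l*(l + 4)*(l^2 + 2*l - 8) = l*(l + 4)^2*(l - 2)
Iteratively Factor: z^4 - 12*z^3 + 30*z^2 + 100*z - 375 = (z - 5)*(z^3 - 7*z^2 - 5*z + 75) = (z - 5)^2*(z^2 - 2*z - 15) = (z - 5)^2*(z + 3)*(z - 5)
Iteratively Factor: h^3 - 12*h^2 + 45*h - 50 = (h - 5)*(h^2 - 7*h + 10) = (h - 5)*(h - 2)*(h - 5)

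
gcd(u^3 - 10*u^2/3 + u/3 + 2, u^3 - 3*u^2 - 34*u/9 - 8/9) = u + 2/3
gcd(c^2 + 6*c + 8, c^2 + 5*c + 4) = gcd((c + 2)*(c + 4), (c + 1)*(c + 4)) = c + 4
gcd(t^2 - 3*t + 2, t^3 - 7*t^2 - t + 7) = t - 1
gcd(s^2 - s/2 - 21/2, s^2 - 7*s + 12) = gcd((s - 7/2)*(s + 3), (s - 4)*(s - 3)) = 1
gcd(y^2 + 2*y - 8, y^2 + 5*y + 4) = y + 4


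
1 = 1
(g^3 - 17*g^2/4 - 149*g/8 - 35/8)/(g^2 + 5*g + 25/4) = (4*g^2 - 27*g - 7)/(2*(2*g + 5))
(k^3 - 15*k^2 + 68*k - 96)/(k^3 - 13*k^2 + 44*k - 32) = (k - 3)/(k - 1)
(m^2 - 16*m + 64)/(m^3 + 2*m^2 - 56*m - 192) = (m - 8)/(m^2 + 10*m + 24)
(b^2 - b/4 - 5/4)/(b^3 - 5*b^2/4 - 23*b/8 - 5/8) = 2*(4*b - 5)/(8*b^2 - 18*b - 5)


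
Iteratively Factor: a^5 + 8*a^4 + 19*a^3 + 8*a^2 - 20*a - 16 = (a + 2)*(a^4 + 6*a^3 + 7*a^2 - 6*a - 8) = (a + 2)*(a + 4)*(a^3 + 2*a^2 - a - 2) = (a + 2)^2*(a + 4)*(a^2 - 1) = (a - 1)*(a + 2)^2*(a + 4)*(a + 1)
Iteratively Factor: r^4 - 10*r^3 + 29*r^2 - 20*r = (r - 5)*(r^3 - 5*r^2 + 4*r) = (r - 5)*(r - 4)*(r^2 - r) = r*(r - 5)*(r - 4)*(r - 1)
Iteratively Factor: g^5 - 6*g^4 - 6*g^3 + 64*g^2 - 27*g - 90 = (g + 3)*(g^4 - 9*g^3 + 21*g^2 + g - 30) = (g - 5)*(g + 3)*(g^3 - 4*g^2 + g + 6) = (g - 5)*(g + 1)*(g + 3)*(g^2 - 5*g + 6) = (g - 5)*(g - 2)*(g + 1)*(g + 3)*(g - 3)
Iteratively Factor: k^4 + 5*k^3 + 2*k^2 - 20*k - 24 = (k + 3)*(k^3 + 2*k^2 - 4*k - 8) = (k + 2)*(k + 3)*(k^2 - 4) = (k - 2)*(k + 2)*(k + 3)*(k + 2)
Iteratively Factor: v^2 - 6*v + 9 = (v - 3)*(v - 3)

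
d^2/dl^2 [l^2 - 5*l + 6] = 2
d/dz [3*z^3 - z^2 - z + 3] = 9*z^2 - 2*z - 1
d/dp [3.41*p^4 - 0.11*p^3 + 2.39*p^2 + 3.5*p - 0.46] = 13.64*p^3 - 0.33*p^2 + 4.78*p + 3.5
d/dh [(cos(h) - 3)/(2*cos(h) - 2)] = -sin(h)/(cos(h) - 1)^2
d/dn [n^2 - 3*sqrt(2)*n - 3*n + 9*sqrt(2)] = 2*n - 3*sqrt(2) - 3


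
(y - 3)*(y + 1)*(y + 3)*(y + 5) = y^4 + 6*y^3 - 4*y^2 - 54*y - 45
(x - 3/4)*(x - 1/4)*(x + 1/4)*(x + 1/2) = x^4 - x^3/4 - 7*x^2/16 + x/64 + 3/128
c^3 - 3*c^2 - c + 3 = (c - 3)*(c - 1)*(c + 1)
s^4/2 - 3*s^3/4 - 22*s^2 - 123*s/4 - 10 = (s/2 + 1/2)*(s - 8)*(s + 1/2)*(s + 5)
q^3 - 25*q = q*(q - 5)*(q + 5)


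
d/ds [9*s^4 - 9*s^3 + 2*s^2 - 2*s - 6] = 36*s^3 - 27*s^2 + 4*s - 2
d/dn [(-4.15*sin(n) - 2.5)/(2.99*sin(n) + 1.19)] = 2.5365*cos(n)/(2.99*sin(n) + 1.19)^2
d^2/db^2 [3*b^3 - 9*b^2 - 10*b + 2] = 18*b - 18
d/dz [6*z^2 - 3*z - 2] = 12*z - 3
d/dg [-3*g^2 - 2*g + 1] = -6*g - 2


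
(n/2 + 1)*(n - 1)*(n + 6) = n^3/2 + 7*n^2/2 + 2*n - 6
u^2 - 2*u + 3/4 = (u - 3/2)*(u - 1/2)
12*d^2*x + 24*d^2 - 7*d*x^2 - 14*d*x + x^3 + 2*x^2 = (-4*d + x)*(-3*d + x)*(x + 2)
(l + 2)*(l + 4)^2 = l^3 + 10*l^2 + 32*l + 32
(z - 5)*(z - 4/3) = z^2 - 19*z/3 + 20/3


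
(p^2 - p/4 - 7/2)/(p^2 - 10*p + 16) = (p + 7/4)/(p - 8)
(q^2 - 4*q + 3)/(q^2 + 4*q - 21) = (q - 1)/(q + 7)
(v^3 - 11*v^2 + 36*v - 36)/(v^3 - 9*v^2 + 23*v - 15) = (v^2 - 8*v + 12)/(v^2 - 6*v + 5)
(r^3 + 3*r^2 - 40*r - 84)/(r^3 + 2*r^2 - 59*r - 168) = (r^2 - 4*r - 12)/(r^2 - 5*r - 24)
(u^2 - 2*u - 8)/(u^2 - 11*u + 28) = (u + 2)/(u - 7)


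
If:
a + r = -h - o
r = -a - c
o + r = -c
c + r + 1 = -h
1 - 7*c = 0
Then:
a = 4/7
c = 1/7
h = -3/7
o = 4/7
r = -5/7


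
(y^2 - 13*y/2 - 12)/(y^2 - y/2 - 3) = (y - 8)/(y - 2)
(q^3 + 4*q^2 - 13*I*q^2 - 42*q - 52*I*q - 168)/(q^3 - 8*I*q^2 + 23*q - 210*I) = (q + 4)/(q + 5*I)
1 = 1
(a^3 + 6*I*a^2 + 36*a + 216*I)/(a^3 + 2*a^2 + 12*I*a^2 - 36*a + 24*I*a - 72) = (a - 6*I)/(a + 2)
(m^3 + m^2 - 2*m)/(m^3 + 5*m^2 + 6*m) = (m - 1)/(m + 3)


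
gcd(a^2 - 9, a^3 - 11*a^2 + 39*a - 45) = a - 3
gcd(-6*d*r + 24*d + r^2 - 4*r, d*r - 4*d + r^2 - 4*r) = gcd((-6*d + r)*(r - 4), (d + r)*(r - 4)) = r - 4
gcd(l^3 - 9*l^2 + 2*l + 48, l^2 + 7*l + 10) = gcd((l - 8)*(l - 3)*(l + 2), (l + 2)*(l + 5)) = l + 2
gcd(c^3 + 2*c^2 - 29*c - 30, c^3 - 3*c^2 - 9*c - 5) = c^2 - 4*c - 5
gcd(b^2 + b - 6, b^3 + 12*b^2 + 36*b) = 1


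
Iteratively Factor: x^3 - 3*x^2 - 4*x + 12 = (x + 2)*(x^2 - 5*x + 6) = (x - 3)*(x + 2)*(x - 2)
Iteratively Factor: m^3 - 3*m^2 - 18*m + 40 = (m + 4)*(m^2 - 7*m + 10) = (m - 5)*(m + 4)*(m - 2)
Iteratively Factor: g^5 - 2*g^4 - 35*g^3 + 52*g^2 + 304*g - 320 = (g - 1)*(g^4 - g^3 - 36*g^2 + 16*g + 320) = (g - 5)*(g - 1)*(g^3 + 4*g^2 - 16*g - 64) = (g - 5)*(g - 1)*(g + 4)*(g^2 - 16) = (g - 5)*(g - 4)*(g - 1)*(g + 4)*(g + 4)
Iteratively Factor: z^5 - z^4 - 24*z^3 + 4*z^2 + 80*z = (z)*(z^4 - z^3 - 24*z^2 + 4*z + 80) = z*(z + 4)*(z^3 - 5*z^2 - 4*z + 20) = z*(z - 2)*(z + 4)*(z^2 - 3*z - 10) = z*(z - 2)*(z + 2)*(z + 4)*(z - 5)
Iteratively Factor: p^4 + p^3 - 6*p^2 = (p)*(p^3 + p^2 - 6*p) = p*(p + 3)*(p^2 - 2*p) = p*(p - 2)*(p + 3)*(p)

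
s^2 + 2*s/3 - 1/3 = (s - 1/3)*(s + 1)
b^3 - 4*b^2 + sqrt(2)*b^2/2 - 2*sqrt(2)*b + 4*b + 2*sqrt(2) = (b - 2)^2*(b + sqrt(2)/2)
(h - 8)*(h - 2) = h^2 - 10*h + 16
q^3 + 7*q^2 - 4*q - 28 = (q - 2)*(q + 2)*(q + 7)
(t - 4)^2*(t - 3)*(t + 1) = t^4 - 10*t^3 + 29*t^2 - 8*t - 48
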